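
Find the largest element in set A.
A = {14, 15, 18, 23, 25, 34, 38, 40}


Set A = {14, 15, 18, 23, 25, 34, 38, 40}
Elements in ascending order: 14, 15, 18, 23, 25, 34, 38, 40
The largest element is 40.

40


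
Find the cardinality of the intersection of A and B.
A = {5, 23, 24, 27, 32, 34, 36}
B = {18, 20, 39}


Set A = {5, 23, 24, 27, 32, 34, 36}
Set B = {18, 20, 39}
A ∩ B = {}
|A ∩ B| = 0

0


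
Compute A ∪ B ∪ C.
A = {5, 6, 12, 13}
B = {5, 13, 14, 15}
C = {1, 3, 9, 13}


Set A = {5, 6, 12, 13}
Set B = {5, 13, 14, 15}
Set C = {1, 3, 9, 13}
First, A ∪ B = {5, 6, 12, 13, 14, 15}
Then, (A ∪ B) ∪ C = {1, 3, 5, 6, 9, 12, 13, 14, 15}

{1, 3, 5, 6, 9, 12, 13, 14, 15}


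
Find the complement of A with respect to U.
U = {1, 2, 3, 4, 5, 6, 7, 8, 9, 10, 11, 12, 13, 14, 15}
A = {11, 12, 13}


Universal set U = {1, 2, 3, 4, 5, 6, 7, 8, 9, 10, 11, 12, 13, 14, 15}
Set A = {11, 12, 13}
A' = U \ A = elements in U but not in A
Checking each element of U:
1 (not in A, include), 2 (not in A, include), 3 (not in A, include), 4 (not in A, include), 5 (not in A, include), 6 (not in A, include), 7 (not in A, include), 8 (not in A, include), 9 (not in A, include), 10 (not in A, include), 11 (in A, exclude), 12 (in A, exclude), 13 (in A, exclude), 14 (not in A, include), 15 (not in A, include)
A' = {1, 2, 3, 4, 5, 6, 7, 8, 9, 10, 14, 15}

{1, 2, 3, 4, 5, 6, 7, 8, 9, 10, 14, 15}


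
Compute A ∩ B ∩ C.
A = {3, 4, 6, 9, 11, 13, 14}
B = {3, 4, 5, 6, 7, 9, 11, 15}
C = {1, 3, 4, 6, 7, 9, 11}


Set A = {3, 4, 6, 9, 11, 13, 14}
Set B = {3, 4, 5, 6, 7, 9, 11, 15}
Set C = {1, 3, 4, 6, 7, 9, 11}
First, A ∩ B = {3, 4, 6, 9, 11}
Then, (A ∩ B) ∩ C = {3, 4, 6, 9, 11}

{3, 4, 6, 9, 11}


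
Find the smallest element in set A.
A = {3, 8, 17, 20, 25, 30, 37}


Set A = {3, 8, 17, 20, 25, 30, 37}
Elements in ascending order: 3, 8, 17, 20, 25, 30, 37
The smallest element is 3.

3


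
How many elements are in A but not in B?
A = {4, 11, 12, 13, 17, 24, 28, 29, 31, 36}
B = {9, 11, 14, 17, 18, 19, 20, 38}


Set A = {4, 11, 12, 13, 17, 24, 28, 29, 31, 36}
Set B = {9, 11, 14, 17, 18, 19, 20, 38}
A \ B = {4, 12, 13, 24, 28, 29, 31, 36}
|A \ B| = 8

8


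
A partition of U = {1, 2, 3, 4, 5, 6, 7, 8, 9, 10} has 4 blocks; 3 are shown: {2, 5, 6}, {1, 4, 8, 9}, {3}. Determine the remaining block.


U = {1, 2, 3, 4, 5, 6, 7, 8, 9, 10}
Shown blocks: {2, 5, 6}, {1, 4, 8, 9}, {3}
A partition's blocks are pairwise disjoint and cover U, so the missing block = U \ (union of shown blocks).
Union of shown blocks: {1, 2, 3, 4, 5, 6, 8, 9}
Missing block = U \ (union) = {7, 10}

{7, 10}


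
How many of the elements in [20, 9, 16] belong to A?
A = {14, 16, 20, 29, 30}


Set A = {14, 16, 20, 29, 30}
Candidates: [20, 9, 16]
Check each candidate:
20 ∈ A, 9 ∉ A, 16 ∈ A
Count of candidates in A: 2

2


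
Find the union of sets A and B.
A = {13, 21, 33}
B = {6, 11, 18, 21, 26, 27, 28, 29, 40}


Set A = {13, 21, 33}
Set B = {6, 11, 18, 21, 26, 27, 28, 29, 40}
A ∪ B includes all elements in either set.
Elements from A: {13, 21, 33}
Elements from B not already included: {6, 11, 18, 26, 27, 28, 29, 40}
A ∪ B = {6, 11, 13, 18, 21, 26, 27, 28, 29, 33, 40}

{6, 11, 13, 18, 21, 26, 27, 28, 29, 33, 40}


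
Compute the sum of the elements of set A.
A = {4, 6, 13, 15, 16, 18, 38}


Set A = {4, 6, 13, 15, 16, 18, 38}
Sum = 4 + 6 + 13 + 15 + 16 + 18 + 38 = 110

110


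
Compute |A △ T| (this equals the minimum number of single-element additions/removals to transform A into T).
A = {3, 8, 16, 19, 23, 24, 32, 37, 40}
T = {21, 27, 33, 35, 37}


Set A = {3, 8, 16, 19, 23, 24, 32, 37, 40}
Set T = {21, 27, 33, 35, 37}
Elements to remove from A (in A, not in T): {3, 8, 16, 19, 23, 24, 32, 40} → 8 removals
Elements to add to A (in T, not in A): {21, 27, 33, 35} → 4 additions
Total edits = 8 + 4 = 12

12


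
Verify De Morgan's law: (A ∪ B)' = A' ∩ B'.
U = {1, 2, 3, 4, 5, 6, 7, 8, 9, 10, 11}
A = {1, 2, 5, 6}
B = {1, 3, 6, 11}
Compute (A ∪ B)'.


U = {1, 2, 3, 4, 5, 6, 7, 8, 9, 10, 11}
A = {1, 2, 5, 6}, B = {1, 3, 6, 11}
A ∪ B = {1, 2, 3, 5, 6, 11}
(A ∪ B)' = U \ (A ∪ B) = {4, 7, 8, 9, 10}
Verification via A' ∩ B': A' = {3, 4, 7, 8, 9, 10, 11}, B' = {2, 4, 5, 7, 8, 9, 10}
A' ∩ B' = {4, 7, 8, 9, 10} ✓

{4, 7, 8, 9, 10}


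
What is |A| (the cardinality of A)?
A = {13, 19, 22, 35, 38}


Set A = {13, 19, 22, 35, 38}
Listing elements: 13, 19, 22, 35, 38
Counting: 5 elements
|A| = 5

5


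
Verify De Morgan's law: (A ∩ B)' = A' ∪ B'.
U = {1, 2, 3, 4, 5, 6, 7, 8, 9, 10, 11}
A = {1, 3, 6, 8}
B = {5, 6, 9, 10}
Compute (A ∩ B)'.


U = {1, 2, 3, 4, 5, 6, 7, 8, 9, 10, 11}
A = {1, 3, 6, 8}, B = {5, 6, 9, 10}
A ∩ B = {6}
(A ∩ B)' = U \ (A ∩ B) = {1, 2, 3, 4, 5, 7, 8, 9, 10, 11}
Verification via A' ∪ B': A' = {2, 4, 5, 7, 9, 10, 11}, B' = {1, 2, 3, 4, 7, 8, 11}
A' ∪ B' = {1, 2, 3, 4, 5, 7, 8, 9, 10, 11} ✓

{1, 2, 3, 4, 5, 7, 8, 9, 10, 11}


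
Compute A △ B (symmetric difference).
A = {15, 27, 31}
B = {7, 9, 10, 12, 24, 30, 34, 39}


Set A = {15, 27, 31}
Set B = {7, 9, 10, 12, 24, 30, 34, 39}
A △ B = (A \ B) ∪ (B \ A)
Elements in A but not B: {15, 27, 31}
Elements in B but not A: {7, 9, 10, 12, 24, 30, 34, 39}
A △ B = {7, 9, 10, 12, 15, 24, 27, 30, 31, 34, 39}

{7, 9, 10, 12, 15, 24, 27, 30, 31, 34, 39}


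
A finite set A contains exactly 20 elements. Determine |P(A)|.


The set has 20 elements.
The power set contains all possible subsets.
|P(A)| = 2^|A| = 2^20 = 1048576

1048576


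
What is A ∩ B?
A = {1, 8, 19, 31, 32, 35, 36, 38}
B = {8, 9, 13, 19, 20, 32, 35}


Set A = {1, 8, 19, 31, 32, 35, 36, 38}
Set B = {8, 9, 13, 19, 20, 32, 35}
A ∩ B includes only elements in both sets.
Check each element of A against B:
1 ✗, 8 ✓, 19 ✓, 31 ✗, 32 ✓, 35 ✓, 36 ✗, 38 ✗
A ∩ B = {8, 19, 32, 35}

{8, 19, 32, 35}


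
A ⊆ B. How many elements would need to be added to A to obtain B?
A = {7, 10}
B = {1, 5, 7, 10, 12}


Set A = {7, 10}, |A| = 2
Set B = {1, 5, 7, 10, 12}, |B| = 5
Since A ⊆ B: B \ A = {1, 5, 12}
|B| - |A| = 5 - 2 = 3

3


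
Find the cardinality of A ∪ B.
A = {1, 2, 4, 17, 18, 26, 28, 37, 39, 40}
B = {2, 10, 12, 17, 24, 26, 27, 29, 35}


Set A = {1, 2, 4, 17, 18, 26, 28, 37, 39, 40}, |A| = 10
Set B = {2, 10, 12, 17, 24, 26, 27, 29, 35}, |B| = 9
A ∩ B = {2, 17, 26}, |A ∩ B| = 3
|A ∪ B| = |A| + |B| - |A ∩ B| = 10 + 9 - 3 = 16

16


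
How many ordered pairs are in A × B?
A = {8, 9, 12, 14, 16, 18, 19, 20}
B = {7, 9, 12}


Set A = {8, 9, 12, 14, 16, 18, 19, 20} has 8 elements.
Set B = {7, 9, 12} has 3 elements.
|A × B| = |A| × |B| = 8 × 3 = 24

24


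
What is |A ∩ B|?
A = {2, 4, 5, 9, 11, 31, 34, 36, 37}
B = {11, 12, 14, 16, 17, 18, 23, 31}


Set A = {2, 4, 5, 9, 11, 31, 34, 36, 37}
Set B = {11, 12, 14, 16, 17, 18, 23, 31}
A ∩ B = {11, 31}
|A ∩ B| = 2

2


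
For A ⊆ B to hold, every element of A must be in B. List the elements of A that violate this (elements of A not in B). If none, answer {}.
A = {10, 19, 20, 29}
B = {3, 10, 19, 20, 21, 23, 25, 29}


Set A = {10, 19, 20, 29}
Set B = {3, 10, 19, 20, 21, 23, 25, 29}
Check each element of A against B:
10 ∈ B, 19 ∈ B, 20 ∈ B, 29 ∈ B
Elements of A not in B: {}

{}


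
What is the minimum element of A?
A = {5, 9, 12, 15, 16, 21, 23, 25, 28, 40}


Set A = {5, 9, 12, 15, 16, 21, 23, 25, 28, 40}
Elements in ascending order: 5, 9, 12, 15, 16, 21, 23, 25, 28, 40
The smallest element is 5.

5


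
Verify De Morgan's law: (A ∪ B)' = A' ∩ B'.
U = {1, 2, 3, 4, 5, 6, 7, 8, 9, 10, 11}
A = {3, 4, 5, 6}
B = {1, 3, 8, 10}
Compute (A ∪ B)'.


U = {1, 2, 3, 4, 5, 6, 7, 8, 9, 10, 11}
A = {3, 4, 5, 6}, B = {1, 3, 8, 10}
A ∪ B = {1, 3, 4, 5, 6, 8, 10}
(A ∪ B)' = U \ (A ∪ B) = {2, 7, 9, 11}
Verification via A' ∩ B': A' = {1, 2, 7, 8, 9, 10, 11}, B' = {2, 4, 5, 6, 7, 9, 11}
A' ∩ B' = {2, 7, 9, 11} ✓

{2, 7, 9, 11}


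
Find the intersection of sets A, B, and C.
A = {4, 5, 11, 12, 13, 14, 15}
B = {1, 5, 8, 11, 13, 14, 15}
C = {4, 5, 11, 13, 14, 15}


Set A = {4, 5, 11, 12, 13, 14, 15}
Set B = {1, 5, 8, 11, 13, 14, 15}
Set C = {4, 5, 11, 13, 14, 15}
First, A ∩ B = {5, 11, 13, 14, 15}
Then, (A ∩ B) ∩ C = {5, 11, 13, 14, 15}

{5, 11, 13, 14, 15}


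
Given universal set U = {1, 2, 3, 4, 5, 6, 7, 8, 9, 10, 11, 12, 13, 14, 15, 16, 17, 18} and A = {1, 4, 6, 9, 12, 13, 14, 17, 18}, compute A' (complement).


Universal set U = {1, 2, 3, 4, 5, 6, 7, 8, 9, 10, 11, 12, 13, 14, 15, 16, 17, 18}
Set A = {1, 4, 6, 9, 12, 13, 14, 17, 18}
A' = U \ A = elements in U but not in A
Checking each element of U:
1 (in A, exclude), 2 (not in A, include), 3 (not in A, include), 4 (in A, exclude), 5 (not in A, include), 6 (in A, exclude), 7 (not in A, include), 8 (not in A, include), 9 (in A, exclude), 10 (not in A, include), 11 (not in A, include), 12 (in A, exclude), 13 (in A, exclude), 14 (in A, exclude), 15 (not in A, include), 16 (not in A, include), 17 (in A, exclude), 18 (in A, exclude)
A' = {2, 3, 5, 7, 8, 10, 11, 15, 16}

{2, 3, 5, 7, 8, 10, 11, 15, 16}


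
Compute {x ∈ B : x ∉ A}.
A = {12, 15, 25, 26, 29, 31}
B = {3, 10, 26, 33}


Set A = {12, 15, 25, 26, 29, 31}
Set B = {3, 10, 26, 33}
Check each element of B against A:
3 ∉ A (include), 10 ∉ A (include), 26 ∈ A, 33 ∉ A (include)
Elements of B not in A: {3, 10, 33}

{3, 10, 33}


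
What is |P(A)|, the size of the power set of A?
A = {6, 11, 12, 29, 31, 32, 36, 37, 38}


Set A = {6, 11, 12, 29, 31, 32, 36, 37, 38}
|A| = 9
The power set P(A) contains all subsets of A.
|P(A)| = 2^|A| = 2^9 = 512

512


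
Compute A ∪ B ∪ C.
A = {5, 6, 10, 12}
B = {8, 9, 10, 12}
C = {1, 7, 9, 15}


Set A = {5, 6, 10, 12}
Set B = {8, 9, 10, 12}
Set C = {1, 7, 9, 15}
First, A ∪ B = {5, 6, 8, 9, 10, 12}
Then, (A ∪ B) ∪ C = {1, 5, 6, 7, 8, 9, 10, 12, 15}

{1, 5, 6, 7, 8, 9, 10, 12, 15}


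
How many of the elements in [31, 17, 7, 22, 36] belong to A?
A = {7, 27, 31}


Set A = {7, 27, 31}
Candidates: [31, 17, 7, 22, 36]
Check each candidate:
31 ∈ A, 17 ∉ A, 7 ∈ A, 22 ∉ A, 36 ∉ A
Count of candidates in A: 2

2


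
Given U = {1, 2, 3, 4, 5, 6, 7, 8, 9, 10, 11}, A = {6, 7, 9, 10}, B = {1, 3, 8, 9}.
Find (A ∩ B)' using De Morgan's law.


U = {1, 2, 3, 4, 5, 6, 7, 8, 9, 10, 11}
A = {6, 7, 9, 10}, B = {1, 3, 8, 9}
A ∩ B = {9}
(A ∩ B)' = U \ (A ∩ B) = {1, 2, 3, 4, 5, 6, 7, 8, 10, 11}
Verification via A' ∪ B': A' = {1, 2, 3, 4, 5, 8, 11}, B' = {2, 4, 5, 6, 7, 10, 11}
A' ∪ B' = {1, 2, 3, 4, 5, 6, 7, 8, 10, 11} ✓

{1, 2, 3, 4, 5, 6, 7, 8, 10, 11}


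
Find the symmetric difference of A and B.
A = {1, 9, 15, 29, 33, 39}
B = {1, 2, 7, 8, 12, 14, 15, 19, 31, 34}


Set A = {1, 9, 15, 29, 33, 39}
Set B = {1, 2, 7, 8, 12, 14, 15, 19, 31, 34}
A △ B = (A \ B) ∪ (B \ A)
Elements in A but not B: {9, 29, 33, 39}
Elements in B but not A: {2, 7, 8, 12, 14, 19, 31, 34}
A △ B = {2, 7, 8, 9, 12, 14, 19, 29, 31, 33, 34, 39}

{2, 7, 8, 9, 12, 14, 19, 29, 31, 33, 34, 39}


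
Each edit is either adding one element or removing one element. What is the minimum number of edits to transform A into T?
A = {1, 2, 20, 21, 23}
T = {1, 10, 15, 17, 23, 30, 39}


Set A = {1, 2, 20, 21, 23}
Set T = {1, 10, 15, 17, 23, 30, 39}
Elements to remove from A (in A, not in T): {2, 20, 21} → 3 removals
Elements to add to A (in T, not in A): {10, 15, 17, 30, 39} → 5 additions
Total edits = 3 + 5 = 8

8


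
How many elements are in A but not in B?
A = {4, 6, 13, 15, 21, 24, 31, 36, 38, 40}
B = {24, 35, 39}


Set A = {4, 6, 13, 15, 21, 24, 31, 36, 38, 40}
Set B = {24, 35, 39}
A \ B = {4, 6, 13, 15, 21, 31, 36, 38, 40}
|A \ B| = 9

9


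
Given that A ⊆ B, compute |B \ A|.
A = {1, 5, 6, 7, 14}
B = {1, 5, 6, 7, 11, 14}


Set A = {1, 5, 6, 7, 14}, |A| = 5
Set B = {1, 5, 6, 7, 11, 14}, |B| = 6
Since A ⊆ B: B \ A = {11}
|B| - |A| = 6 - 5 = 1

1


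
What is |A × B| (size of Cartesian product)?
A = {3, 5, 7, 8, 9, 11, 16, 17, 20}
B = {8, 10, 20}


Set A = {3, 5, 7, 8, 9, 11, 16, 17, 20} has 9 elements.
Set B = {8, 10, 20} has 3 elements.
|A × B| = |A| × |B| = 9 × 3 = 27

27


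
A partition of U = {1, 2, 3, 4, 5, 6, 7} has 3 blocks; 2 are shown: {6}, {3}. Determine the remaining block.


U = {1, 2, 3, 4, 5, 6, 7}
Shown blocks: {6}, {3}
A partition's blocks are pairwise disjoint and cover U, so the missing block = U \ (union of shown blocks).
Union of shown blocks: {3, 6}
Missing block = U \ (union) = {1, 2, 4, 5, 7}

{1, 2, 4, 5, 7}


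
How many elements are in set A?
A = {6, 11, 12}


Set A = {6, 11, 12}
Listing elements: 6, 11, 12
Counting: 3 elements
|A| = 3

3


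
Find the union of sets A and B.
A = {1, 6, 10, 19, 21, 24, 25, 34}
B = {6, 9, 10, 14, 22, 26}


Set A = {1, 6, 10, 19, 21, 24, 25, 34}
Set B = {6, 9, 10, 14, 22, 26}
A ∪ B includes all elements in either set.
Elements from A: {1, 6, 10, 19, 21, 24, 25, 34}
Elements from B not already included: {9, 14, 22, 26}
A ∪ B = {1, 6, 9, 10, 14, 19, 21, 22, 24, 25, 26, 34}

{1, 6, 9, 10, 14, 19, 21, 22, 24, 25, 26, 34}


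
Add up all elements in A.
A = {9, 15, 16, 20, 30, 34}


Set A = {9, 15, 16, 20, 30, 34}
Sum = 9 + 15 + 16 + 20 + 30 + 34 = 124

124


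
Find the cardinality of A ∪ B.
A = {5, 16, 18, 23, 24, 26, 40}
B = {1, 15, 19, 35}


Set A = {5, 16, 18, 23, 24, 26, 40}, |A| = 7
Set B = {1, 15, 19, 35}, |B| = 4
A ∩ B = {}, |A ∩ B| = 0
|A ∪ B| = |A| + |B| - |A ∩ B| = 7 + 4 - 0 = 11

11


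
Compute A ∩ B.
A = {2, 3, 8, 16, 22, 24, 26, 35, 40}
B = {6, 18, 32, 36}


Set A = {2, 3, 8, 16, 22, 24, 26, 35, 40}
Set B = {6, 18, 32, 36}
A ∩ B includes only elements in both sets.
Check each element of A against B:
2 ✗, 3 ✗, 8 ✗, 16 ✗, 22 ✗, 24 ✗, 26 ✗, 35 ✗, 40 ✗
A ∩ B = {}

{}


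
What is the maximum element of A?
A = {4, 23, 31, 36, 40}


Set A = {4, 23, 31, 36, 40}
Elements in ascending order: 4, 23, 31, 36, 40
The largest element is 40.

40


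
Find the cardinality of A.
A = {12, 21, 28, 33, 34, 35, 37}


Set A = {12, 21, 28, 33, 34, 35, 37}
Listing elements: 12, 21, 28, 33, 34, 35, 37
Counting: 7 elements
|A| = 7

7


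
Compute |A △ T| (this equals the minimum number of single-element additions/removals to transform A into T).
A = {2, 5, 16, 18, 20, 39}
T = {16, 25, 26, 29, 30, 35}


Set A = {2, 5, 16, 18, 20, 39}
Set T = {16, 25, 26, 29, 30, 35}
Elements to remove from A (in A, not in T): {2, 5, 18, 20, 39} → 5 removals
Elements to add to A (in T, not in A): {25, 26, 29, 30, 35} → 5 additions
Total edits = 5 + 5 = 10

10


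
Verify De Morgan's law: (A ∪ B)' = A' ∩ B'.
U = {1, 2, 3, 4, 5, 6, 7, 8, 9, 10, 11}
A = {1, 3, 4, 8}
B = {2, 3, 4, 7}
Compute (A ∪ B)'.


U = {1, 2, 3, 4, 5, 6, 7, 8, 9, 10, 11}
A = {1, 3, 4, 8}, B = {2, 3, 4, 7}
A ∪ B = {1, 2, 3, 4, 7, 8}
(A ∪ B)' = U \ (A ∪ B) = {5, 6, 9, 10, 11}
Verification via A' ∩ B': A' = {2, 5, 6, 7, 9, 10, 11}, B' = {1, 5, 6, 8, 9, 10, 11}
A' ∩ B' = {5, 6, 9, 10, 11} ✓

{5, 6, 9, 10, 11}


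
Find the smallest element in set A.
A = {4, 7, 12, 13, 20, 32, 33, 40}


Set A = {4, 7, 12, 13, 20, 32, 33, 40}
Elements in ascending order: 4, 7, 12, 13, 20, 32, 33, 40
The smallest element is 4.

4


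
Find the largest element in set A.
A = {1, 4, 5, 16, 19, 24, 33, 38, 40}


Set A = {1, 4, 5, 16, 19, 24, 33, 38, 40}
Elements in ascending order: 1, 4, 5, 16, 19, 24, 33, 38, 40
The largest element is 40.

40


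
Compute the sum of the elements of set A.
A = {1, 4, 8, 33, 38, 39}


Set A = {1, 4, 8, 33, 38, 39}
Sum = 1 + 4 + 8 + 33 + 38 + 39 = 123

123


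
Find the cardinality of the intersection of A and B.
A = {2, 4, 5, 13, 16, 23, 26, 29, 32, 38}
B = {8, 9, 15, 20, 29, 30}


Set A = {2, 4, 5, 13, 16, 23, 26, 29, 32, 38}
Set B = {8, 9, 15, 20, 29, 30}
A ∩ B = {29}
|A ∩ B| = 1

1


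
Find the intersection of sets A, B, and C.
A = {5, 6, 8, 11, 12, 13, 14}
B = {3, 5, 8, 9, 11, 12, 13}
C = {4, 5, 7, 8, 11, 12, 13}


Set A = {5, 6, 8, 11, 12, 13, 14}
Set B = {3, 5, 8, 9, 11, 12, 13}
Set C = {4, 5, 7, 8, 11, 12, 13}
First, A ∩ B = {5, 8, 11, 12, 13}
Then, (A ∩ B) ∩ C = {5, 8, 11, 12, 13}

{5, 8, 11, 12, 13}


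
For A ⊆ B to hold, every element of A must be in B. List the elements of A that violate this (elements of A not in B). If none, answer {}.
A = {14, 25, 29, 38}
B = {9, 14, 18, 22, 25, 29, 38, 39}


Set A = {14, 25, 29, 38}
Set B = {9, 14, 18, 22, 25, 29, 38, 39}
Check each element of A against B:
14 ∈ B, 25 ∈ B, 29 ∈ B, 38 ∈ B
Elements of A not in B: {}

{}


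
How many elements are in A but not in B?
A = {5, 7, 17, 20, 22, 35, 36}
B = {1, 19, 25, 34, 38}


Set A = {5, 7, 17, 20, 22, 35, 36}
Set B = {1, 19, 25, 34, 38}
A \ B = {5, 7, 17, 20, 22, 35, 36}
|A \ B| = 7

7


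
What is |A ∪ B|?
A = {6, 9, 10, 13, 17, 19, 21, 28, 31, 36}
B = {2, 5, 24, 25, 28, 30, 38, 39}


Set A = {6, 9, 10, 13, 17, 19, 21, 28, 31, 36}, |A| = 10
Set B = {2, 5, 24, 25, 28, 30, 38, 39}, |B| = 8
A ∩ B = {28}, |A ∩ B| = 1
|A ∪ B| = |A| + |B| - |A ∩ B| = 10 + 8 - 1 = 17

17


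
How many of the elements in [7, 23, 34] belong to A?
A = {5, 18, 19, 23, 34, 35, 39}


Set A = {5, 18, 19, 23, 34, 35, 39}
Candidates: [7, 23, 34]
Check each candidate:
7 ∉ A, 23 ∈ A, 34 ∈ A
Count of candidates in A: 2

2


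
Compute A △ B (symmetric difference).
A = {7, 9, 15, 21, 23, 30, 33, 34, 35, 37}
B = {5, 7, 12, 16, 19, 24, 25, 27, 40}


Set A = {7, 9, 15, 21, 23, 30, 33, 34, 35, 37}
Set B = {5, 7, 12, 16, 19, 24, 25, 27, 40}
A △ B = (A \ B) ∪ (B \ A)
Elements in A but not B: {9, 15, 21, 23, 30, 33, 34, 35, 37}
Elements in B but not A: {5, 12, 16, 19, 24, 25, 27, 40}
A △ B = {5, 9, 12, 15, 16, 19, 21, 23, 24, 25, 27, 30, 33, 34, 35, 37, 40}

{5, 9, 12, 15, 16, 19, 21, 23, 24, 25, 27, 30, 33, 34, 35, 37, 40}


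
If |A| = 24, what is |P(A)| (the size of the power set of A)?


The set has 24 elements.
The power set contains all possible subsets.
|P(A)| = 2^|A| = 2^24 = 16777216

16777216


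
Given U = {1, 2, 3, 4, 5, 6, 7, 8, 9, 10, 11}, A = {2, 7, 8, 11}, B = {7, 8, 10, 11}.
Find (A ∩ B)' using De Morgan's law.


U = {1, 2, 3, 4, 5, 6, 7, 8, 9, 10, 11}
A = {2, 7, 8, 11}, B = {7, 8, 10, 11}
A ∩ B = {7, 8, 11}
(A ∩ B)' = U \ (A ∩ B) = {1, 2, 3, 4, 5, 6, 9, 10}
Verification via A' ∪ B': A' = {1, 3, 4, 5, 6, 9, 10}, B' = {1, 2, 3, 4, 5, 6, 9}
A' ∪ B' = {1, 2, 3, 4, 5, 6, 9, 10} ✓

{1, 2, 3, 4, 5, 6, 9, 10}


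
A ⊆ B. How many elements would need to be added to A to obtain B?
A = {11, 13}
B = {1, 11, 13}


Set A = {11, 13}, |A| = 2
Set B = {1, 11, 13}, |B| = 3
Since A ⊆ B: B \ A = {1}
|B| - |A| = 3 - 2 = 1

1


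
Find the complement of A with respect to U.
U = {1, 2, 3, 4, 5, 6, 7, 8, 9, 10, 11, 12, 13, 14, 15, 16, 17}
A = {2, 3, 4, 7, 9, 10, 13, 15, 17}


Universal set U = {1, 2, 3, 4, 5, 6, 7, 8, 9, 10, 11, 12, 13, 14, 15, 16, 17}
Set A = {2, 3, 4, 7, 9, 10, 13, 15, 17}
A' = U \ A = elements in U but not in A
Checking each element of U:
1 (not in A, include), 2 (in A, exclude), 3 (in A, exclude), 4 (in A, exclude), 5 (not in A, include), 6 (not in A, include), 7 (in A, exclude), 8 (not in A, include), 9 (in A, exclude), 10 (in A, exclude), 11 (not in A, include), 12 (not in A, include), 13 (in A, exclude), 14 (not in A, include), 15 (in A, exclude), 16 (not in A, include), 17 (in A, exclude)
A' = {1, 5, 6, 8, 11, 12, 14, 16}

{1, 5, 6, 8, 11, 12, 14, 16}


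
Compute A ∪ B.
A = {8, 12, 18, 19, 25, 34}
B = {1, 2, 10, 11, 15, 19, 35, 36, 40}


Set A = {8, 12, 18, 19, 25, 34}
Set B = {1, 2, 10, 11, 15, 19, 35, 36, 40}
A ∪ B includes all elements in either set.
Elements from A: {8, 12, 18, 19, 25, 34}
Elements from B not already included: {1, 2, 10, 11, 15, 35, 36, 40}
A ∪ B = {1, 2, 8, 10, 11, 12, 15, 18, 19, 25, 34, 35, 36, 40}

{1, 2, 8, 10, 11, 12, 15, 18, 19, 25, 34, 35, 36, 40}


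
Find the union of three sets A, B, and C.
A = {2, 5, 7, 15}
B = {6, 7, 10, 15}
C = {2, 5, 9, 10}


Set A = {2, 5, 7, 15}
Set B = {6, 7, 10, 15}
Set C = {2, 5, 9, 10}
First, A ∪ B = {2, 5, 6, 7, 10, 15}
Then, (A ∪ B) ∪ C = {2, 5, 6, 7, 9, 10, 15}

{2, 5, 6, 7, 9, 10, 15}


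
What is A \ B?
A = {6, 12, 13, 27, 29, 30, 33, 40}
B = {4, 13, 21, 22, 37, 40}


Set A = {6, 12, 13, 27, 29, 30, 33, 40}
Set B = {4, 13, 21, 22, 37, 40}
A \ B includes elements in A that are not in B.
Check each element of A:
6 (not in B, keep), 12 (not in B, keep), 13 (in B, remove), 27 (not in B, keep), 29 (not in B, keep), 30 (not in B, keep), 33 (not in B, keep), 40 (in B, remove)
A \ B = {6, 12, 27, 29, 30, 33}

{6, 12, 27, 29, 30, 33}


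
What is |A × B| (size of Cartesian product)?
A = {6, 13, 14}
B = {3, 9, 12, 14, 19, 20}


Set A = {6, 13, 14} has 3 elements.
Set B = {3, 9, 12, 14, 19, 20} has 6 elements.
|A × B| = |A| × |B| = 3 × 6 = 18

18


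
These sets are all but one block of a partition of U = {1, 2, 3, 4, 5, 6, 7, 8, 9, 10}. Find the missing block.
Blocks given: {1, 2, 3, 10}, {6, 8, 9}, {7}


U = {1, 2, 3, 4, 5, 6, 7, 8, 9, 10}
Shown blocks: {1, 2, 3, 10}, {6, 8, 9}, {7}
A partition's blocks are pairwise disjoint and cover U, so the missing block = U \ (union of shown blocks).
Union of shown blocks: {1, 2, 3, 6, 7, 8, 9, 10}
Missing block = U \ (union) = {4, 5}

{4, 5}


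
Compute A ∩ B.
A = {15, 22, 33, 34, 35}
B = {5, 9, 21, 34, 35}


Set A = {15, 22, 33, 34, 35}
Set B = {5, 9, 21, 34, 35}
A ∩ B includes only elements in both sets.
Check each element of A against B:
15 ✗, 22 ✗, 33 ✗, 34 ✓, 35 ✓
A ∩ B = {34, 35}

{34, 35}


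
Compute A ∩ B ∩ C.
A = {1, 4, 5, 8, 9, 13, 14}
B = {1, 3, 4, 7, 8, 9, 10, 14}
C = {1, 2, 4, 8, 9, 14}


Set A = {1, 4, 5, 8, 9, 13, 14}
Set B = {1, 3, 4, 7, 8, 9, 10, 14}
Set C = {1, 2, 4, 8, 9, 14}
First, A ∩ B = {1, 4, 8, 9, 14}
Then, (A ∩ B) ∩ C = {1, 4, 8, 9, 14}

{1, 4, 8, 9, 14}


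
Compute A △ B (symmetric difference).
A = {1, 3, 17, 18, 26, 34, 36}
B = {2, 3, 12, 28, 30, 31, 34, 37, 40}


Set A = {1, 3, 17, 18, 26, 34, 36}
Set B = {2, 3, 12, 28, 30, 31, 34, 37, 40}
A △ B = (A \ B) ∪ (B \ A)
Elements in A but not B: {1, 17, 18, 26, 36}
Elements in B but not A: {2, 12, 28, 30, 31, 37, 40}
A △ B = {1, 2, 12, 17, 18, 26, 28, 30, 31, 36, 37, 40}

{1, 2, 12, 17, 18, 26, 28, 30, 31, 36, 37, 40}


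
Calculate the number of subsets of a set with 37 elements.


The set has 37 elements.
The power set contains all possible subsets.
|P(A)| = 2^|A| = 2^37 = 137438953472

137438953472


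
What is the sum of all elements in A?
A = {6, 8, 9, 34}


Set A = {6, 8, 9, 34}
Sum = 6 + 8 + 9 + 34 = 57

57


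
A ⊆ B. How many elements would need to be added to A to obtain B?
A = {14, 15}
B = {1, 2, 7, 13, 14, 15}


Set A = {14, 15}, |A| = 2
Set B = {1, 2, 7, 13, 14, 15}, |B| = 6
Since A ⊆ B: B \ A = {1, 2, 7, 13}
|B| - |A| = 6 - 2 = 4

4


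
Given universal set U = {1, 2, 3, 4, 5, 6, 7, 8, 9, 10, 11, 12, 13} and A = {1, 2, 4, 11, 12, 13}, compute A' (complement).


Universal set U = {1, 2, 3, 4, 5, 6, 7, 8, 9, 10, 11, 12, 13}
Set A = {1, 2, 4, 11, 12, 13}
A' = U \ A = elements in U but not in A
Checking each element of U:
1 (in A, exclude), 2 (in A, exclude), 3 (not in A, include), 4 (in A, exclude), 5 (not in A, include), 6 (not in A, include), 7 (not in A, include), 8 (not in A, include), 9 (not in A, include), 10 (not in A, include), 11 (in A, exclude), 12 (in A, exclude), 13 (in A, exclude)
A' = {3, 5, 6, 7, 8, 9, 10}

{3, 5, 6, 7, 8, 9, 10}


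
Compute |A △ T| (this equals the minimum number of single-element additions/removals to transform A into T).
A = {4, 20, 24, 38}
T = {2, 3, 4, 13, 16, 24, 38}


Set A = {4, 20, 24, 38}
Set T = {2, 3, 4, 13, 16, 24, 38}
Elements to remove from A (in A, not in T): {20} → 1 removals
Elements to add to A (in T, not in A): {2, 3, 13, 16} → 4 additions
Total edits = 1 + 4 = 5

5


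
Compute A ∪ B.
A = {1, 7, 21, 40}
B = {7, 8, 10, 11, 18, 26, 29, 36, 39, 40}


Set A = {1, 7, 21, 40}
Set B = {7, 8, 10, 11, 18, 26, 29, 36, 39, 40}
A ∪ B includes all elements in either set.
Elements from A: {1, 7, 21, 40}
Elements from B not already included: {8, 10, 11, 18, 26, 29, 36, 39}
A ∪ B = {1, 7, 8, 10, 11, 18, 21, 26, 29, 36, 39, 40}

{1, 7, 8, 10, 11, 18, 21, 26, 29, 36, 39, 40}


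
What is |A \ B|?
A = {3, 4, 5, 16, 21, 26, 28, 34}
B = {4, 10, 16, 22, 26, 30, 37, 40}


Set A = {3, 4, 5, 16, 21, 26, 28, 34}
Set B = {4, 10, 16, 22, 26, 30, 37, 40}
A \ B = {3, 5, 21, 28, 34}
|A \ B| = 5

5


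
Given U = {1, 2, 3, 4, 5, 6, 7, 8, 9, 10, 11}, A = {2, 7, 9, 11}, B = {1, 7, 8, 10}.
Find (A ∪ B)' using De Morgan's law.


U = {1, 2, 3, 4, 5, 6, 7, 8, 9, 10, 11}
A = {2, 7, 9, 11}, B = {1, 7, 8, 10}
A ∪ B = {1, 2, 7, 8, 9, 10, 11}
(A ∪ B)' = U \ (A ∪ B) = {3, 4, 5, 6}
Verification via A' ∩ B': A' = {1, 3, 4, 5, 6, 8, 10}, B' = {2, 3, 4, 5, 6, 9, 11}
A' ∩ B' = {3, 4, 5, 6} ✓

{3, 4, 5, 6}


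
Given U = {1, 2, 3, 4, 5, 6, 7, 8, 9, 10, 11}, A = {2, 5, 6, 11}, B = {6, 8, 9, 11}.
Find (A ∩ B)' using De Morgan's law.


U = {1, 2, 3, 4, 5, 6, 7, 8, 9, 10, 11}
A = {2, 5, 6, 11}, B = {6, 8, 9, 11}
A ∩ B = {6, 11}
(A ∩ B)' = U \ (A ∩ B) = {1, 2, 3, 4, 5, 7, 8, 9, 10}
Verification via A' ∪ B': A' = {1, 3, 4, 7, 8, 9, 10}, B' = {1, 2, 3, 4, 5, 7, 10}
A' ∪ B' = {1, 2, 3, 4, 5, 7, 8, 9, 10} ✓

{1, 2, 3, 4, 5, 7, 8, 9, 10}


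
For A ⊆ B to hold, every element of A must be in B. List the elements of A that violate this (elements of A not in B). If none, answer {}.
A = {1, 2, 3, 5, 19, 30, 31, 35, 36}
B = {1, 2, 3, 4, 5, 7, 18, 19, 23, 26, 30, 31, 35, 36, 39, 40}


Set A = {1, 2, 3, 5, 19, 30, 31, 35, 36}
Set B = {1, 2, 3, 4, 5, 7, 18, 19, 23, 26, 30, 31, 35, 36, 39, 40}
Check each element of A against B:
1 ∈ B, 2 ∈ B, 3 ∈ B, 5 ∈ B, 19 ∈ B, 30 ∈ B, 31 ∈ B, 35 ∈ B, 36 ∈ B
Elements of A not in B: {}

{}


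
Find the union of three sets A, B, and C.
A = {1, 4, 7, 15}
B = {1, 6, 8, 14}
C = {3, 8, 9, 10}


Set A = {1, 4, 7, 15}
Set B = {1, 6, 8, 14}
Set C = {3, 8, 9, 10}
First, A ∪ B = {1, 4, 6, 7, 8, 14, 15}
Then, (A ∪ B) ∪ C = {1, 3, 4, 6, 7, 8, 9, 10, 14, 15}

{1, 3, 4, 6, 7, 8, 9, 10, 14, 15}


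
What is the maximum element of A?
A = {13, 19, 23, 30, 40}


Set A = {13, 19, 23, 30, 40}
Elements in ascending order: 13, 19, 23, 30, 40
The largest element is 40.

40


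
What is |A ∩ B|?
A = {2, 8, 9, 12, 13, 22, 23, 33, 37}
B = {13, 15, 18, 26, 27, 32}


Set A = {2, 8, 9, 12, 13, 22, 23, 33, 37}
Set B = {13, 15, 18, 26, 27, 32}
A ∩ B = {13}
|A ∩ B| = 1

1


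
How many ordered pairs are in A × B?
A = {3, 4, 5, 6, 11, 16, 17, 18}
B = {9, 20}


Set A = {3, 4, 5, 6, 11, 16, 17, 18} has 8 elements.
Set B = {9, 20} has 2 elements.
|A × B| = |A| × |B| = 8 × 2 = 16

16


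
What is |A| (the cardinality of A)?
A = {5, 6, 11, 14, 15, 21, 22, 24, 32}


Set A = {5, 6, 11, 14, 15, 21, 22, 24, 32}
Listing elements: 5, 6, 11, 14, 15, 21, 22, 24, 32
Counting: 9 elements
|A| = 9

9


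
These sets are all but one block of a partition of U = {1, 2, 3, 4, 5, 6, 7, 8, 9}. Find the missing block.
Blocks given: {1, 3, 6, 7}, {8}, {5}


U = {1, 2, 3, 4, 5, 6, 7, 8, 9}
Shown blocks: {1, 3, 6, 7}, {8}, {5}
A partition's blocks are pairwise disjoint and cover U, so the missing block = U \ (union of shown blocks).
Union of shown blocks: {1, 3, 5, 6, 7, 8}
Missing block = U \ (union) = {2, 4, 9}

{2, 4, 9}


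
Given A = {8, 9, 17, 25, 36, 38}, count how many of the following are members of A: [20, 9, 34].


Set A = {8, 9, 17, 25, 36, 38}
Candidates: [20, 9, 34]
Check each candidate:
20 ∉ A, 9 ∈ A, 34 ∉ A
Count of candidates in A: 1

1


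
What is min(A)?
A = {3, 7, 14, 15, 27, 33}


Set A = {3, 7, 14, 15, 27, 33}
Elements in ascending order: 3, 7, 14, 15, 27, 33
The smallest element is 3.

3


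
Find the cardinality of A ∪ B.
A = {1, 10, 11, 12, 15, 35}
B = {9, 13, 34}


Set A = {1, 10, 11, 12, 15, 35}, |A| = 6
Set B = {9, 13, 34}, |B| = 3
A ∩ B = {}, |A ∩ B| = 0
|A ∪ B| = |A| + |B| - |A ∩ B| = 6 + 3 - 0 = 9

9


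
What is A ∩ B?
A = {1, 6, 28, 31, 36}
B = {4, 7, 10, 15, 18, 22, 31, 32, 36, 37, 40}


Set A = {1, 6, 28, 31, 36}
Set B = {4, 7, 10, 15, 18, 22, 31, 32, 36, 37, 40}
A ∩ B includes only elements in both sets.
Check each element of A against B:
1 ✗, 6 ✗, 28 ✗, 31 ✓, 36 ✓
A ∩ B = {31, 36}

{31, 36}


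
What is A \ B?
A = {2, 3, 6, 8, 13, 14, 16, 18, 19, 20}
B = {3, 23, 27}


Set A = {2, 3, 6, 8, 13, 14, 16, 18, 19, 20}
Set B = {3, 23, 27}
A \ B includes elements in A that are not in B.
Check each element of A:
2 (not in B, keep), 3 (in B, remove), 6 (not in B, keep), 8 (not in B, keep), 13 (not in B, keep), 14 (not in B, keep), 16 (not in B, keep), 18 (not in B, keep), 19 (not in B, keep), 20 (not in B, keep)
A \ B = {2, 6, 8, 13, 14, 16, 18, 19, 20}

{2, 6, 8, 13, 14, 16, 18, 19, 20}


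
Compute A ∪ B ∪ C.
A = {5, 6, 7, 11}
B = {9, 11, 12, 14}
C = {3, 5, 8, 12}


Set A = {5, 6, 7, 11}
Set B = {9, 11, 12, 14}
Set C = {3, 5, 8, 12}
First, A ∪ B = {5, 6, 7, 9, 11, 12, 14}
Then, (A ∪ B) ∪ C = {3, 5, 6, 7, 8, 9, 11, 12, 14}

{3, 5, 6, 7, 8, 9, 11, 12, 14}


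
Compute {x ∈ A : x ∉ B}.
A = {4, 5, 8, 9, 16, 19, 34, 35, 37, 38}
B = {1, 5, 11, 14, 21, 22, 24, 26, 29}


Set A = {4, 5, 8, 9, 16, 19, 34, 35, 37, 38}
Set B = {1, 5, 11, 14, 21, 22, 24, 26, 29}
Check each element of A against B:
4 ∉ B (include), 5 ∈ B, 8 ∉ B (include), 9 ∉ B (include), 16 ∉ B (include), 19 ∉ B (include), 34 ∉ B (include), 35 ∉ B (include), 37 ∉ B (include), 38 ∉ B (include)
Elements of A not in B: {4, 8, 9, 16, 19, 34, 35, 37, 38}

{4, 8, 9, 16, 19, 34, 35, 37, 38}


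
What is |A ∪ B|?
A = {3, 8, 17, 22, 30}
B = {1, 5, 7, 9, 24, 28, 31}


Set A = {3, 8, 17, 22, 30}, |A| = 5
Set B = {1, 5, 7, 9, 24, 28, 31}, |B| = 7
A ∩ B = {}, |A ∩ B| = 0
|A ∪ B| = |A| + |B| - |A ∩ B| = 5 + 7 - 0 = 12

12


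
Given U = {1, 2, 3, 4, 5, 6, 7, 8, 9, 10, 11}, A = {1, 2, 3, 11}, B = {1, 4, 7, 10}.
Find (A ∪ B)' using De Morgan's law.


U = {1, 2, 3, 4, 5, 6, 7, 8, 9, 10, 11}
A = {1, 2, 3, 11}, B = {1, 4, 7, 10}
A ∪ B = {1, 2, 3, 4, 7, 10, 11}
(A ∪ B)' = U \ (A ∪ B) = {5, 6, 8, 9}
Verification via A' ∩ B': A' = {4, 5, 6, 7, 8, 9, 10}, B' = {2, 3, 5, 6, 8, 9, 11}
A' ∩ B' = {5, 6, 8, 9} ✓

{5, 6, 8, 9}


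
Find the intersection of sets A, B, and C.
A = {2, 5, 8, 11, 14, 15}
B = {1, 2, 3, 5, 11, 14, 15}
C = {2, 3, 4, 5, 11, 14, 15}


Set A = {2, 5, 8, 11, 14, 15}
Set B = {1, 2, 3, 5, 11, 14, 15}
Set C = {2, 3, 4, 5, 11, 14, 15}
First, A ∩ B = {2, 5, 11, 14, 15}
Then, (A ∩ B) ∩ C = {2, 5, 11, 14, 15}

{2, 5, 11, 14, 15}


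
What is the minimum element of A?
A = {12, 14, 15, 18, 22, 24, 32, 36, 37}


Set A = {12, 14, 15, 18, 22, 24, 32, 36, 37}
Elements in ascending order: 12, 14, 15, 18, 22, 24, 32, 36, 37
The smallest element is 12.

12


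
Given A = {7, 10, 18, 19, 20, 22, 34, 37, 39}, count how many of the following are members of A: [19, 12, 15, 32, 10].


Set A = {7, 10, 18, 19, 20, 22, 34, 37, 39}
Candidates: [19, 12, 15, 32, 10]
Check each candidate:
19 ∈ A, 12 ∉ A, 15 ∉ A, 32 ∉ A, 10 ∈ A
Count of candidates in A: 2

2


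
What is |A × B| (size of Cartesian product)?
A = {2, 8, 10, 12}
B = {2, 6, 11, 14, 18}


Set A = {2, 8, 10, 12} has 4 elements.
Set B = {2, 6, 11, 14, 18} has 5 elements.
|A × B| = |A| × |B| = 4 × 5 = 20

20


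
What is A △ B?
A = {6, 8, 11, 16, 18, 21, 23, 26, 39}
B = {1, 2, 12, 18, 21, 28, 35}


Set A = {6, 8, 11, 16, 18, 21, 23, 26, 39}
Set B = {1, 2, 12, 18, 21, 28, 35}
A △ B = (A \ B) ∪ (B \ A)
Elements in A but not B: {6, 8, 11, 16, 23, 26, 39}
Elements in B but not A: {1, 2, 12, 28, 35}
A △ B = {1, 2, 6, 8, 11, 12, 16, 23, 26, 28, 35, 39}

{1, 2, 6, 8, 11, 12, 16, 23, 26, 28, 35, 39}


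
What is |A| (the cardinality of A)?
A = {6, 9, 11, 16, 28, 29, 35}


Set A = {6, 9, 11, 16, 28, 29, 35}
Listing elements: 6, 9, 11, 16, 28, 29, 35
Counting: 7 elements
|A| = 7

7


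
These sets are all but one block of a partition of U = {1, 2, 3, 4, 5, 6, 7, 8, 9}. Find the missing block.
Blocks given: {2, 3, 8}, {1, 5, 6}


U = {1, 2, 3, 4, 5, 6, 7, 8, 9}
Shown blocks: {2, 3, 8}, {1, 5, 6}
A partition's blocks are pairwise disjoint and cover U, so the missing block = U \ (union of shown blocks).
Union of shown blocks: {1, 2, 3, 5, 6, 8}
Missing block = U \ (union) = {4, 7, 9}

{4, 7, 9}


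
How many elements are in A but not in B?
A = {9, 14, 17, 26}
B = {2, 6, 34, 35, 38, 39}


Set A = {9, 14, 17, 26}
Set B = {2, 6, 34, 35, 38, 39}
A \ B = {9, 14, 17, 26}
|A \ B| = 4

4


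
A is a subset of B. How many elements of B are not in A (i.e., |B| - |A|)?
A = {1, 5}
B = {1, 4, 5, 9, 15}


Set A = {1, 5}, |A| = 2
Set B = {1, 4, 5, 9, 15}, |B| = 5
Since A ⊆ B: B \ A = {4, 9, 15}
|B| - |A| = 5 - 2 = 3

3


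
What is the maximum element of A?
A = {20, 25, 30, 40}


Set A = {20, 25, 30, 40}
Elements in ascending order: 20, 25, 30, 40
The largest element is 40.

40


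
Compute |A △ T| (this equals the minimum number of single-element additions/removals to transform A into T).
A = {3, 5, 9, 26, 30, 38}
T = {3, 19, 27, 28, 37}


Set A = {3, 5, 9, 26, 30, 38}
Set T = {3, 19, 27, 28, 37}
Elements to remove from A (in A, not in T): {5, 9, 26, 30, 38} → 5 removals
Elements to add to A (in T, not in A): {19, 27, 28, 37} → 4 additions
Total edits = 5 + 4 = 9

9


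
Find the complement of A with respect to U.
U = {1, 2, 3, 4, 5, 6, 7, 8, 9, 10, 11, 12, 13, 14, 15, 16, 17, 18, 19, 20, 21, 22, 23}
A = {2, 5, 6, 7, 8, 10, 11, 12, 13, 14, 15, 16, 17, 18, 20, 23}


Universal set U = {1, 2, 3, 4, 5, 6, 7, 8, 9, 10, 11, 12, 13, 14, 15, 16, 17, 18, 19, 20, 21, 22, 23}
Set A = {2, 5, 6, 7, 8, 10, 11, 12, 13, 14, 15, 16, 17, 18, 20, 23}
A' = U \ A = elements in U but not in A
Checking each element of U:
1 (not in A, include), 2 (in A, exclude), 3 (not in A, include), 4 (not in A, include), 5 (in A, exclude), 6 (in A, exclude), 7 (in A, exclude), 8 (in A, exclude), 9 (not in A, include), 10 (in A, exclude), 11 (in A, exclude), 12 (in A, exclude), 13 (in A, exclude), 14 (in A, exclude), 15 (in A, exclude), 16 (in A, exclude), 17 (in A, exclude), 18 (in A, exclude), 19 (not in A, include), 20 (in A, exclude), 21 (not in A, include), 22 (not in A, include), 23 (in A, exclude)
A' = {1, 3, 4, 9, 19, 21, 22}

{1, 3, 4, 9, 19, 21, 22}


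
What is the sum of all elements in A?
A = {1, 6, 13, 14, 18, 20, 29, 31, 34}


Set A = {1, 6, 13, 14, 18, 20, 29, 31, 34}
Sum = 1 + 6 + 13 + 14 + 18 + 20 + 29 + 31 + 34 = 166

166


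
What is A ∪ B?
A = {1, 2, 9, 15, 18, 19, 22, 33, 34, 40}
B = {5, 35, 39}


Set A = {1, 2, 9, 15, 18, 19, 22, 33, 34, 40}
Set B = {5, 35, 39}
A ∪ B includes all elements in either set.
Elements from A: {1, 2, 9, 15, 18, 19, 22, 33, 34, 40}
Elements from B not already included: {5, 35, 39}
A ∪ B = {1, 2, 5, 9, 15, 18, 19, 22, 33, 34, 35, 39, 40}

{1, 2, 5, 9, 15, 18, 19, 22, 33, 34, 35, 39, 40}


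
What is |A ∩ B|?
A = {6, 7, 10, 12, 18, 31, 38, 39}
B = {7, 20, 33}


Set A = {6, 7, 10, 12, 18, 31, 38, 39}
Set B = {7, 20, 33}
A ∩ B = {7}
|A ∩ B| = 1

1


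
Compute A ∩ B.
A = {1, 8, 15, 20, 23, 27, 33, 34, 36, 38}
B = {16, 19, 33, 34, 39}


Set A = {1, 8, 15, 20, 23, 27, 33, 34, 36, 38}
Set B = {16, 19, 33, 34, 39}
A ∩ B includes only elements in both sets.
Check each element of A against B:
1 ✗, 8 ✗, 15 ✗, 20 ✗, 23 ✗, 27 ✗, 33 ✓, 34 ✓, 36 ✗, 38 ✗
A ∩ B = {33, 34}

{33, 34}


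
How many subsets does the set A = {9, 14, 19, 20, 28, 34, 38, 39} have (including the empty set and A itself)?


Set A = {9, 14, 19, 20, 28, 34, 38, 39}
|A| = 8
The power set P(A) contains all subsets of A.
|P(A)| = 2^|A| = 2^8 = 256

256


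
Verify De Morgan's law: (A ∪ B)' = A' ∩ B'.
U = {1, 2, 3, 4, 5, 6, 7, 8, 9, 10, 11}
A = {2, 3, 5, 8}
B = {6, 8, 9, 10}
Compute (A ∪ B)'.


U = {1, 2, 3, 4, 5, 6, 7, 8, 9, 10, 11}
A = {2, 3, 5, 8}, B = {6, 8, 9, 10}
A ∪ B = {2, 3, 5, 6, 8, 9, 10}
(A ∪ B)' = U \ (A ∪ B) = {1, 4, 7, 11}
Verification via A' ∩ B': A' = {1, 4, 6, 7, 9, 10, 11}, B' = {1, 2, 3, 4, 5, 7, 11}
A' ∩ B' = {1, 4, 7, 11} ✓

{1, 4, 7, 11}


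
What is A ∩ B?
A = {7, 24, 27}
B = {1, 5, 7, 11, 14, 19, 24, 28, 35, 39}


Set A = {7, 24, 27}
Set B = {1, 5, 7, 11, 14, 19, 24, 28, 35, 39}
A ∩ B includes only elements in both sets.
Check each element of A against B:
7 ✓, 24 ✓, 27 ✗
A ∩ B = {7, 24}

{7, 24}


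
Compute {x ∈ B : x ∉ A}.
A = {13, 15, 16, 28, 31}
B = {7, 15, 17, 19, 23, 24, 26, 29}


Set A = {13, 15, 16, 28, 31}
Set B = {7, 15, 17, 19, 23, 24, 26, 29}
Check each element of B against A:
7 ∉ A (include), 15 ∈ A, 17 ∉ A (include), 19 ∉ A (include), 23 ∉ A (include), 24 ∉ A (include), 26 ∉ A (include), 29 ∉ A (include)
Elements of B not in A: {7, 17, 19, 23, 24, 26, 29}

{7, 17, 19, 23, 24, 26, 29}


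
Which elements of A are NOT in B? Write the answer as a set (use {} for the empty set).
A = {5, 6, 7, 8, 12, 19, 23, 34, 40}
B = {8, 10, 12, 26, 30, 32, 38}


Set A = {5, 6, 7, 8, 12, 19, 23, 34, 40}
Set B = {8, 10, 12, 26, 30, 32, 38}
Check each element of A against B:
5 ∉ B (include), 6 ∉ B (include), 7 ∉ B (include), 8 ∈ B, 12 ∈ B, 19 ∉ B (include), 23 ∉ B (include), 34 ∉ B (include), 40 ∉ B (include)
Elements of A not in B: {5, 6, 7, 19, 23, 34, 40}

{5, 6, 7, 19, 23, 34, 40}


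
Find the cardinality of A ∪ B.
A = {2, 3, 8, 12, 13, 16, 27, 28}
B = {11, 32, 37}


Set A = {2, 3, 8, 12, 13, 16, 27, 28}, |A| = 8
Set B = {11, 32, 37}, |B| = 3
A ∩ B = {}, |A ∩ B| = 0
|A ∪ B| = |A| + |B| - |A ∩ B| = 8 + 3 - 0 = 11

11


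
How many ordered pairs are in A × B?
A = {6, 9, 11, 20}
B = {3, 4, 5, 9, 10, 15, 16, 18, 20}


Set A = {6, 9, 11, 20} has 4 elements.
Set B = {3, 4, 5, 9, 10, 15, 16, 18, 20} has 9 elements.
|A × B| = |A| × |B| = 4 × 9 = 36

36


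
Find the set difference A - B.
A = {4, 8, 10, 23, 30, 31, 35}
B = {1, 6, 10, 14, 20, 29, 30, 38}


Set A = {4, 8, 10, 23, 30, 31, 35}
Set B = {1, 6, 10, 14, 20, 29, 30, 38}
A \ B includes elements in A that are not in B.
Check each element of A:
4 (not in B, keep), 8 (not in B, keep), 10 (in B, remove), 23 (not in B, keep), 30 (in B, remove), 31 (not in B, keep), 35 (not in B, keep)
A \ B = {4, 8, 23, 31, 35}

{4, 8, 23, 31, 35}


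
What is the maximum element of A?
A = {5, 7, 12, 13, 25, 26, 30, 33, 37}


Set A = {5, 7, 12, 13, 25, 26, 30, 33, 37}
Elements in ascending order: 5, 7, 12, 13, 25, 26, 30, 33, 37
The largest element is 37.

37


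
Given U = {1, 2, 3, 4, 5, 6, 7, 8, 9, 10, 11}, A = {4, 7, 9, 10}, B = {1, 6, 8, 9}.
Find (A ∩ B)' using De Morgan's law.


U = {1, 2, 3, 4, 5, 6, 7, 8, 9, 10, 11}
A = {4, 7, 9, 10}, B = {1, 6, 8, 9}
A ∩ B = {9}
(A ∩ B)' = U \ (A ∩ B) = {1, 2, 3, 4, 5, 6, 7, 8, 10, 11}
Verification via A' ∪ B': A' = {1, 2, 3, 5, 6, 8, 11}, B' = {2, 3, 4, 5, 7, 10, 11}
A' ∪ B' = {1, 2, 3, 4, 5, 6, 7, 8, 10, 11} ✓

{1, 2, 3, 4, 5, 6, 7, 8, 10, 11}


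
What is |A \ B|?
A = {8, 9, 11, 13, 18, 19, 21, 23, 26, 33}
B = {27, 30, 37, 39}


Set A = {8, 9, 11, 13, 18, 19, 21, 23, 26, 33}
Set B = {27, 30, 37, 39}
A \ B = {8, 9, 11, 13, 18, 19, 21, 23, 26, 33}
|A \ B| = 10

10


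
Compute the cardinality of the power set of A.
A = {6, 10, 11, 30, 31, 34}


Set A = {6, 10, 11, 30, 31, 34}
|A| = 6
The power set P(A) contains all subsets of A.
|P(A)| = 2^|A| = 2^6 = 64

64


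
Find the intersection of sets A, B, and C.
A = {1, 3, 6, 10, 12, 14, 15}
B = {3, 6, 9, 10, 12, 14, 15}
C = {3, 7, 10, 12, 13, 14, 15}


Set A = {1, 3, 6, 10, 12, 14, 15}
Set B = {3, 6, 9, 10, 12, 14, 15}
Set C = {3, 7, 10, 12, 13, 14, 15}
First, A ∩ B = {3, 6, 10, 12, 14, 15}
Then, (A ∩ B) ∩ C = {3, 10, 12, 14, 15}

{3, 10, 12, 14, 15}
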